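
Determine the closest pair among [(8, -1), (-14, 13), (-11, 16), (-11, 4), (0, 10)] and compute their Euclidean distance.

Computing all pairwise distances among 5 points:

d((8, -1), (-14, 13)) = 26.0768
d((8, -1), (-11, 16)) = 25.4951
d((8, -1), (-11, 4)) = 19.6469
d((8, -1), (0, 10)) = 13.6015
d((-14, 13), (-11, 16)) = 4.2426 <-- minimum
d((-14, 13), (-11, 4)) = 9.4868
d((-14, 13), (0, 10)) = 14.3178
d((-11, 16), (-11, 4)) = 12.0
d((-11, 16), (0, 10)) = 12.53
d((-11, 4), (0, 10)) = 12.53

Closest pair: (-14, 13) and (-11, 16) with distance 4.2426

The closest pair is (-14, 13) and (-11, 16) with Euclidean distance 4.2426. For 5 points, brute-force pairwise comparison is shown above. For large n, the divide-and-conquer algorithm (sort by x, recurse on halves, check the dividing strip) achieves O(n log n).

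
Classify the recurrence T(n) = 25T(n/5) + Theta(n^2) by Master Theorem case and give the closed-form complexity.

Master Theorem for T(n) = 25T(n/5) + O(n^2):

a = 25, b = 5, c = 2
log_b(a) = log_5(25) = 2.0000

Case 2: c = 2 = log_5(25) = 2.0000
T(n) = O(n^2 log n) = O(n^2 log n)

For T(n) = 25T(n/5) + O(n^2): log_5(25) = 2.0000. This is Case 2 of the Master Theorem (c = log_b(a), equal work at all levels), giving O(n^2 log n).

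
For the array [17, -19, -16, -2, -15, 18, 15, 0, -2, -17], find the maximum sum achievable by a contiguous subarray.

Using Kadane's algorithm on [17, -19, -16, -2, -15, 18, 15, 0, -2, -17]:

Scanning through the array:
Position 1 (value -19): max_ending_here = -2, max_so_far = 17
Position 2 (value -16): max_ending_here = -16, max_so_far = 17
Position 3 (value -2): max_ending_here = -2, max_so_far = 17
Position 4 (value -15): max_ending_here = -15, max_so_far = 17
Position 5 (value 18): max_ending_here = 18, max_so_far = 18
Position 6 (value 15): max_ending_here = 33, max_so_far = 33
Position 7 (value 0): max_ending_here = 33, max_so_far = 33
Position 8 (value -2): max_ending_here = 31, max_so_far = 33
Position 9 (value -17): max_ending_here = 14, max_so_far = 33

Maximum subarray: [18, 15]
Maximum sum: 33

The maximum subarray is [18, 15] with sum 33. This subarray runs from index 5 to index 6.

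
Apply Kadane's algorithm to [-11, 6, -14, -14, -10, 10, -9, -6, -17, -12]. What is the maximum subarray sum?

Using Kadane's algorithm on [-11, 6, -14, -14, -10, 10, -9, -6, -17, -12]:

Scanning through the array:
Position 1 (value 6): max_ending_here = 6, max_so_far = 6
Position 2 (value -14): max_ending_here = -8, max_so_far = 6
Position 3 (value -14): max_ending_here = -14, max_so_far = 6
Position 4 (value -10): max_ending_here = -10, max_so_far = 6
Position 5 (value 10): max_ending_here = 10, max_so_far = 10
Position 6 (value -9): max_ending_here = 1, max_so_far = 10
Position 7 (value -6): max_ending_here = -5, max_so_far = 10
Position 8 (value -17): max_ending_here = -17, max_so_far = 10
Position 9 (value -12): max_ending_here = -12, max_so_far = 10

Maximum subarray: [10]
Maximum sum: 10

The maximum subarray is [10] with sum 10. This subarray runs from index 5 to index 5.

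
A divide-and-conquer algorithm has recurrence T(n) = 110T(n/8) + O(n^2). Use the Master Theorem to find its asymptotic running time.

Master Theorem for T(n) = 110T(n/8) + O(n^2):

a = 110, b = 8, c = 2
log_b(a) = log_8(110) = 2.2605

Case 1: c = 2 < log_8(110) = 2.2605
T(n) = O(n^(log_8 110))

For T(n) = 110T(n/8) + O(n^2): log_8(110) = 2.2605. This is Case 1 of the Master Theorem (c < log_b(a), work dominated by leaves), giving O(n^(log_8 110)).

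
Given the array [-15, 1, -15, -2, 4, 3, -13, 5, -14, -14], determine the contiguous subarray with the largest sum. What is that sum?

Using Kadane's algorithm on [-15, 1, -15, -2, 4, 3, -13, 5, -14, -14]:

Scanning through the array:
Position 1 (value 1): max_ending_here = 1, max_so_far = 1
Position 2 (value -15): max_ending_here = -14, max_so_far = 1
Position 3 (value -2): max_ending_here = -2, max_so_far = 1
Position 4 (value 4): max_ending_here = 4, max_so_far = 4
Position 5 (value 3): max_ending_here = 7, max_so_far = 7
Position 6 (value -13): max_ending_here = -6, max_so_far = 7
Position 7 (value 5): max_ending_here = 5, max_so_far = 7
Position 8 (value -14): max_ending_here = -9, max_so_far = 7
Position 9 (value -14): max_ending_here = -14, max_so_far = 7

Maximum subarray: [4, 3]
Maximum sum: 7

The maximum subarray is [4, 3] with sum 7. This subarray runs from index 4 to index 5.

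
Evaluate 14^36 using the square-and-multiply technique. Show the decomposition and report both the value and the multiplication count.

Computing 14^36 by squaring (build up from 14^1; each line after the first costs one multiplication):

14^1 = 14
14^2 = (14^1)^2 = 14^2 = 196
14^4 = (14^2)^2 = 196^2 = 38416
14^8 = (14^4)^2 = 38416^2 = 1475789056
14^9 = 14 * 14^8 = 14 * 1475789056 = 20661046784
14^18 = (14^9)^2 = 20661046784^2 = 426878854210636742656
14^36 = (14^18)^2 = 426878854210636742656^2 = 182225556172186058674940229804729969934336

Result: 182225556172186058674940229804729969934336
Multiplications needed: 6 (6 lines after 14^1)

14^36 = 182225556172186058674940229804729969934336. Using exponentiation by squaring, this requires 6 multiplications. The key idea: if the exponent is even, square the half-power; if odd, multiply by the base once.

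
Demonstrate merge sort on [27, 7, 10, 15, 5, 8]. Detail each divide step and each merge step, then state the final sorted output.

Merge sort trace:

Split: [27, 7, 10, 15, 5, 8] -> [27, 7, 10] and [15, 5, 8]
  Split: [27, 7, 10] -> [27] and [7, 10]
    Split: [7, 10] -> [7] and [10]
    Merge: [7] + [10] -> [7, 10]
  Merge: [27] + [7, 10] -> [7, 10, 27]
  Split: [15, 5, 8] -> [15] and [5, 8]
    Split: [5, 8] -> [5] and [8]
    Merge: [5] + [8] -> [5, 8]
  Merge: [15] + [5, 8] -> [5, 8, 15]
Merge: [7, 10, 27] + [5, 8, 15] -> [5, 7, 8, 10, 15, 27]

Final sorted array: [5, 7, 8, 10, 15, 27]

The merge sort proceeds by recursively splitting the array and merging sorted halves.
After all merges, the sorted array is [5, 7, 8, 10, 15, 27].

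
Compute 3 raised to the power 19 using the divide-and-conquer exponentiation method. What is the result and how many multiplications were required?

Computing 3^19 by squaring (build up from 3^1; each line after the first costs one multiplication):

3^1 = 3
3^2 = (3^1)^2 = 3^2 = 9
3^4 = (3^2)^2 = 9^2 = 81
3^8 = (3^4)^2 = 81^2 = 6561
3^9 = 3 * 3^8 = 3 * 6561 = 19683
3^18 = (3^9)^2 = 19683^2 = 387420489
3^19 = 3 * 3^18 = 3 * 387420489 = 1162261467

Result: 1162261467
Multiplications needed: 6 (6 lines after 3^1)

3^19 = 1162261467. Using exponentiation by squaring, this requires 6 multiplications. The key idea: if the exponent is even, square the half-power; if odd, multiply by the base once.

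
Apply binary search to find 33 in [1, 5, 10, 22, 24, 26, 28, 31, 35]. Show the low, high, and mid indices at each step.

Binary search for 33 in [1, 5, 10, 22, 24, 26, 28, 31, 35]:

lo=0, hi=8, mid=4, arr[mid]=24 -> 24 < 33, search right half
lo=5, hi=8, mid=6, arr[mid]=28 -> 28 < 33, search right half
lo=7, hi=8, mid=7, arr[mid]=31 -> 31 < 33, search right half
lo=8, hi=8, mid=8, arr[mid]=35 -> 35 > 33, search left half
lo=8 > hi=7, target 33 not found

Binary search determines that 33 is not in the array after 4 comparisons. The search space was exhausted without finding the target.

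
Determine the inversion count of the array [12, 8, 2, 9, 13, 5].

Finding inversions in [12, 8, 2, 9, 13, 5]:

(0, 1): arr[0]=12 > arr[1]=8
(0, 2): arr[0]=12 > arr[2]=2
(0, 3): arr[0]=12 > arr[3]=9
(0, 5): arr[0]=12 > arr[5]=5
(1, 2): arr[1]=8 > arr[2]=2
(1, 5): arr[1]=8 > arr[5]=5
(3, 5): arr[3]=9 > arr[5]=5
(4, 5): arr[4]=13 > arr[5]=5

Total inversions: 8

The array has 8 inversion(s): (0,1), (0,2), (0,3), (0,5), (1,2), (1,5), (3,5), (4,5). Each pair (i,j) satisfies i < j and arr[i] > arr[j].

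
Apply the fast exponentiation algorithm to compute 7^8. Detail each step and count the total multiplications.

Computing 7^8 by squaring (build up from 7^1; each line after the first costs one multiplication):

7^1 = 7
7^2 = (7^1)^2 = 7^2 = 49
7^4 = (7^2)^2 = 49^2 = 2401
7^8 = (7^4)^2 = 2401^2 = 5764801

Result: 5764801
Multiplications needed: 3 (3 lines after 7^1)

7^8 = 5764801. Using exponentiation by squaring, this requires 3 multiplications. The key idea: if the exponent is even, square the half-power; if odd, multiply by the base once.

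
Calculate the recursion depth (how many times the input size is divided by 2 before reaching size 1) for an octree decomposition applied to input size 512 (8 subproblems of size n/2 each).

For divide and conquer with division factor 2:

Problem sizes at each level:
Level 0: 512
Level 1: 256
Level 2: 128
Level 3: 64
Level 4: 32
Level 5: 16
Level 6: 8
Level 7: 4
Level 8: 2
Level 9: 1

The root is level 0 and the size-1 base case is level 9 (the tree spans levels 0 through 9, i.e. 10 levels counting the root), so the depth is the number of divisions: log_2(512) = 9

The recursion tree depth is log_2(512) = 9. At each level, the problem size is divided by 2, so it takes 9 divisions to reduce to a base case of size 1. The algorithm makes 8 recursive calls at each level.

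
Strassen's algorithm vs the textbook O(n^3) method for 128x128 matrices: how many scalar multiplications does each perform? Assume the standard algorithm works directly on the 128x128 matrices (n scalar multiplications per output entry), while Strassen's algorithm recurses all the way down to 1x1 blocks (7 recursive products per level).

Matrix multiplication for 128x128 matrices:

Standard algorithm: 128^3 = 2097152 multiplications
Strassen's algorithm: 7^(log2(128)) = 7^7 = 823543 multiplications
Savings: 2097152 - 823543 = 1273609 multiplications

Standard: 2097152 multiplications (128^3). Strassen: 823543 multiplications (7^7). Strassen reduces 8 recursive multiplications to 7 at each level.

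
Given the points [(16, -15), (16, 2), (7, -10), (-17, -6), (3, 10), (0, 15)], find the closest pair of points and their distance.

Computing all pairwise distances among 6 points:

d((16, -15), (16, 2)) = 17.0
d((16, -15), (7, -10)) = 10.2956
d((16, -15), (-17, -6)) = 34.2053
d((16, -15), (3, 10)) = 28.178
d((16, -15), (0, 15)) = 34.0
d((16, 2), (7, -10)) = 15.0
d((16, 2), (-17, -6)) = 33.9559
d((16, 2), (3, 10)) = 15.2643
d((16, 2), (0, 15)) = 20.6155
d((7, -10), (-17, -6)) = 24.3311
d((7, -10), (3, 10)) = 20.3961
d((7, -10), (0, 15)) = 25.9615
d((-17, -6), (3, 10)) = 25.6125
d((-17, -6), (0, 15)) = 27.0185
d((3, 10), (0, 15)) = 5.831 <-- minimum

Closest pair: (3, 10) and (0, 15) with distance 5.831

The closest pair is (3, 10) and (0, 15) with Euclidean distance 5.831. For 6 points, brute-force pairwise comparison is shown above. For large n, the divide-and-conquer algorithm (sort by x, recurse on halves, check the dividing strip) achieves O(n log n).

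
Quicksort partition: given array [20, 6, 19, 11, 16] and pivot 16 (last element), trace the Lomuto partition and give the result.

Lomuto partition with pivot = 16:

Initial array: [20, 6, 19, 11, 16]

arr[0]=20 > 16: no swap
arr[1]=6 <= 16: swap with position 0, array becomes [6, 20, 19, 11, 16]
arr[2]=19 > 16: no swap
arr[3]=11 <= 16: swap with position 1, array becomes [6, 11, 19, 20, 16]

Place pivot at position 2: [6, 11, 16, 20, 19]
Pivot position: 2

After partitioning with pivot 16, the array becomes [6, 11, 16, 20, 19]. The pivot is placed at index 2. All elements to the left of the pivot are <= 16, and all elements to the right are > 16.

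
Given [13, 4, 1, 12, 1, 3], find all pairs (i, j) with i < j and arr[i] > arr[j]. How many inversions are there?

Finding inversions in [13, 4, 1, 12, 1, 3]:

(0, 1): arr[0]=13 > arr[1]=4
(0, 2): arr[0]=13 > arr[2]=1
(0, 3): arr[0]=13 > arr[3]=12
(0, 4): arr[0]=13 > arr[4]=1
(0, 5): arr[0]=13 > arr[5]=3
(1, 2): arr[1]=4 > arr[2]=1
(1, 4): arr[1]=4 > arr[4]=1
(1, 5): arr[1]=4 > arr[5]=3
(3, 4): arr[3]=12 > arr[4]=1
(3, 5): arr[3]=12 > arr[5]=3

Total inversions: 10

The array has 10 inversion(s): (0,1), (0,2), (0,3), (0,4), (0,5), (1,2), (1,4), (1,5), (3,4), (3,5). Each pair (i,j) satisfies i < j and arr[i] > arr[j].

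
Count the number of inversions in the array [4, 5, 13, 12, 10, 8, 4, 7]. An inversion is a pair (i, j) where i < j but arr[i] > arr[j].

Finding inversions in [4, 5, 13, 12, 10, 8, 4, 7]:

(1, 6): arr[1]=5 > arr[6]=4
(2, 3): arr[2]=13 > arr[3]=12
(2, 4): arr[2]=13 > arr[4]=10
(2, 5): arr[2]=13 > arr[5]=8
(2, 6): arr[2]=13 > arr[6]=4
(2, 7): arr[2]=13 > arr[7]=7
(3, 4): arr[3]=12 > arr[4]=10
(3, 5): arr[3]=12 > arr[5]=8
(3, 6): arr[3]=12 > arr[6]=4
(3, 7): arr[3]=12 > arr[7]=7
(4, 5): arr[4]=10 > arr[5]=8
(4, 6): arr[4]=10 > arr[6]=4
(4, 7): arr[4]=10 > arr[7]=7
(5, 6): arr[5]=8 > arr[6]=4
(5, 7): arr[5]=8 > arr[7]=7

Total inversions: 15

The array has 15 inversion(s): (1,6), (2,3), (2,4), (2,5), (2,6), (2,7), (3,4), (3,5), (3,6), (3,7), (4,5), (4,6), (4,7), (5,6), (5,7). Each pair (i,j) satisfies i < j and arr[i] > arr[j].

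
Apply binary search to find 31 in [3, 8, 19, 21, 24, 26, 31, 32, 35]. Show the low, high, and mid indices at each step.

Binary search for 31 in [3, 8, 19, 21, 24, 26, 31, 32, 35]:

lo=0, hi=8, mid=4, arr[mid]=24 -> 24 < 31, search right half
lo=5, hi=8, mid=6, arr[mid]=31 -> Found target at index 6!

Binary search finds 31 at index 6 after 2 comparisons. The search repeatedly halves the search space by comparing with the middle element.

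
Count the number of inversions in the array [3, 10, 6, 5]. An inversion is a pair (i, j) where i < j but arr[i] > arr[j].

Finding inversions in [3, 10, 6, 5]:

(1, 2): arr[1]=10 > arr[2]=6
(1, 3): arr[1]=10 > arr[3]=5
(2, 3): arr[2]=6 > arr[3]=5

Total inversions: 3

The array has 3 inversion(s): (1,2), (1,3), (2,3). Each pair (i,j) satisfies i < j and arr[i] > arr[j].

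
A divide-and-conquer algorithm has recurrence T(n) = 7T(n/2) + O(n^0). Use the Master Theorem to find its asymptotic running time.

Master Theorem for T(n) = 7T(n/2) + O(n^0):

a = 7, b = 2, c = 0
log_b(a) = log_2(7) = 2.8074

Case 1: c = 0 < log_2(7) = 2.8074
T(n) = O(n^(log_2 7))

For T(n) = 7T(n/2) + O(n^0): log_2(7) = 2.8074. This is Case 1 of the Master Theorem (c < log_b(a), work dominated by leaves), giving O(n^(log_2 7)).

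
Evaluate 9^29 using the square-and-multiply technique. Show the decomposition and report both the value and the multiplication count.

Computing 9^29 by squaring (build up from 9^1; each line after the first costs one multiplication):

9^1 = 9
9^2 = (9^1)^2 = 9^2 = 81
9^3 = 9 * 9^2 = 9 * 81 = 729
9^6 = (9^3)^2 = 729^2 = 531441
9^7 = 9 * 9^6 = 9 * 531441 = 4782969
9^14 = (9^7)^2 = 4782969^2 = 22876792454961
9^28 = (9^14)^2 = 22876792454961^2 = 523347633027360537213511521
9^29 = 9 * 9^28 = 9 * 523347633027360537213511521 = 4710128697246244834921603689

Result: 4710128697246244834921603689
Multiplications needed: 7 (7 lines after 9^1)

9^29 = 4710128697246244834921603689. Using exponentiation by squaring, this requires 7 multiplications. The key idea: if the exponent is even, square the half-power; if odd, multiply by the base once.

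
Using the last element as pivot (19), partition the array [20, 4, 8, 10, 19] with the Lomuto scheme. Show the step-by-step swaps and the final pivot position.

Lomuto partition with pivot = 19:

Initial array: [20, 4, 8, 10, 19]

arr[0]=20 > 19: no swap
arr[1]=4 <= 19: swap with position 0, array becomes [4, 20, 8, 10, 19]
arr[2]=8 <= 19: swap with position 1, array becomes [4, 8, 20, 10, 19]
arr[3]=10 <= 19: swap with position 2, array becomes [4, 8, 10, 20, 19]

Place pivot at position 3: [4, 8, 10, 19, 20]
Pivot position: 3

After partitioning with pivot 19, the array becomes [4, 8, 10, 19, 20]. The pivot is placed at index 3. All elements to the left of the pivot are <= 19, and all elements to the right are > 19.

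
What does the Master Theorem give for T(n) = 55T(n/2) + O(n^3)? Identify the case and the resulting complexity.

Master Theorem for T(n) = 55T(n/2) + O(n^3):

a = 55, b = 2, c = 3
log_b(a) = log_2(55) = 5.7814

Case 1: c = 3 < log_2(55) = 5.7814
T(n) = O(n^(log_2 55))

For T(n) = 55T(n/2) + O(n^3): log_2(55) = 5.7814. This is Case 1 of the Master Theorem (c < log_b(a), work dominated by leaves), giving O(n^(log_2 55)).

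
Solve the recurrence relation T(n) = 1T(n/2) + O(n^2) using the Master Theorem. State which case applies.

Master Theorem for T(n) = 1T(n/2) + O(n^2):

a = 1, b = 2, c = 2
log_b(a) = log_2(1) = 0.0000

Case 3: c = 2 > log_2(1) = 0.0000
T(n) = O(n^2) = O(n^2)

For T(n) = 1T(n/2) + O(n^2): log_2(1) = 0.0000. This is Case 3 of the Master Theorem (c > log_b(a), work dominated by root), giving O(n^2).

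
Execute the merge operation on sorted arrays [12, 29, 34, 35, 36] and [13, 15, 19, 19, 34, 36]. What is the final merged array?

Merging process:

Compare 12 vs 13: take 12 from left. Merged: [12]
Compare 29 vs 13: take 13 from right. Merged: [12, 13]
Compare 29 vs 15: take 15 from right. Merged: [12, 13, 15]
Compare 29 vs 19: take 19 from right. Merged: [12, 13, 15, 19]
Compare 29 vs 19: take 19 from right. Merged: [12, 13, 15, 19, 19]
Compare 29 vs 34: take 29 from left. Merged: [12, 13, 15, 19, 19, 29]
Compare 34 vs 34: take 34 from left. Merged: [12, 13, 15, 19, 19, 29, 34]
Compare 35 vs 34: take 34 from right. Merged: [12, 13, 15, 19, 19, 29, 34, 34]
Compare 35 vs 36: take 35 from left. Merged: [12, 13, 15, 19, 19, 29, 34, 34, 35]
Compare 36 vs 36: take 36 from left. Merged: [12, 13, 15, 19, 19, 29, 34, 34, 35, 36]
Append remaining from right: [36]. Merged: [12, 13, 15, 19, 19, 29, 34, 34, 35, 36, 36]

Final merged array: [12, 13, 15, 19, 19, 29, 34, 34, 35, 36, 36]
Total comparisons: 10

The merged array is [12, 13, 15, 19, 19, 29, 34, 34, 35, 36, 36], requiring 10 comparisons. The merge step runs in O(n) time where n is the total number of elements.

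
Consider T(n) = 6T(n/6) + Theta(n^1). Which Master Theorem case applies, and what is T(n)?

Master Theorem for T(n) = 6T(n/6) + O(n^1):

a = 6, b = 6, c = 1
log_b(a) = log_6(6) = 1.0000

Case 2: c = 1 = log_6(6) = 1.0000
T(n) = O(n^1 log n) = O(n log n)

For T(n) = 6T(n/6) + O(n^1): log_6(6) = 1.0000. This is Case 2 of the Master Theorem (c = log_b(a), equal work at all levels), giving O(n log n).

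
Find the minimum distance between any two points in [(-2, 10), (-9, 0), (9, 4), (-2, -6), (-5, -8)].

Computing all pairwise distances among 5 points:

d((-2, 10), (-9, 0)) = 12.2066
d((-2, 10), (9, 4)) = 12.53
d((-2, 10), (-2, -6)) = 16.0
d((-2, 10), (-5, -8)) = 18.2483
d((-9, 0), (9, 4)) = 18.4391
d((-9, 0), (-2, -6)) = 9.2195
d((-9, 0), (-5, -8)) = 8.9443
d((9, 4), (-2, -6)) = 14.8661
d((9, 4), (-5, -8)) = 18.4391
d((-2, -6), (-5, -8)) = 3.6056 <-- minimum

Closest pair: (-2, -6) and (-5, -8) with distance 3.6056

The closest pair is (-2, -6) and (-5, -8) with Euclidean distance 3.6056. For 5 points, brute-force pairwise comparison is shown above. For large n, the divide-and-conquer algorithm (sort by x, recurse on halves, check the dividing strip) achieves O(n log n).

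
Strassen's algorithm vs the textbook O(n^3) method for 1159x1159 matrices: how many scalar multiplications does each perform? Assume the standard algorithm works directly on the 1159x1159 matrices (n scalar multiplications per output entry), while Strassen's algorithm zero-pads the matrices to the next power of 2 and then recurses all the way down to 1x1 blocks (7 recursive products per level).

Matrix multiplication for 1159x1159 matrices:

Strassen's algorithm requires power-of-2 dimensions. Pad 1159x1159 to 2048x2048 (next power of 2).

Standard algorithm: 1159^3 = 1556862679 multiplications
Strassen's algorithm: 7^(log2(2048)) = 7^11 = 1977326743 multiplications
Difference: 1556862679 - 1977326743 = -420464064 (Strassen uses MORE here due to padding overhead — for small or just-over-power-of-2 n, padding can outweigh the per-level savings)

Standard: 1556862679 multiplications (1159^3). Strassen: 1977326743 multiplications (7^11, after padding to 2048x2048). Strassen reduces 8 recursive multiplications to 7 at each level.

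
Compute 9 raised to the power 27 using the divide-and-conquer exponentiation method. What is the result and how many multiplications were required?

Computing 9^27 by squaring (build up from 9^1; each line after the first costs one multiplication):

9^1 = 9
9^2 = (9^1)^2 = 9^2 = 81
9^3 = 9 * 9^2 = 9 * 81 = 729
9^6 = (9^3)^2 = 729^2 = 531441
9^12 = (9^6)^2 = 531441^2 = 282429536481
9^13 = 9 * 9^12 = 9 * 282429536481 = 2541865828329
9^26 = (9^13)^2 = 2541865828329^2 = 6461081889226673298932241
9^27 = 9 * 9^26 = 9 * 6461081889226673298932241 = 58149737003040059690390169

Result: 58149737003040059690390169
Multiplications needed: 7 (7 lines after 9^1)

9^27 = 58149737003040059690390169. Using exponentiation by squaring, this requires 7 multiplications. The key idea: if the exponent is even, square the half-power; if odd, multiply by the base once.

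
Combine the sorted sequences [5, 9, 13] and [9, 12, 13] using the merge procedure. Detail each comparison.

Merging process:

Compare 5 vs 9: take 5 from left. Merged: [5]
Compare 9 vs 9: take 9 from left. Merged: [5, 9]
Compare 13 vs 9: take 9 from right. Merged: [5, 9, 9]
Compare 13 vs 12: take 12 from right. Merged: [5, 9, 9, 12]
Compare 13 vs 13: take 13 from left. Merged: [5, 9, 9, 12, 13]
Append remaining from right: [13]. Merged: [5, 9, 9, 12, 13, 13]

Final merged array: [5, 9, 9, 12, 13, 13]
Total comparisons: 5

The merged array is [5, 9, 9, 12, 13, 13], requiring 5 comparisons. The merge step runs in O(n) time where n is the total number of elements.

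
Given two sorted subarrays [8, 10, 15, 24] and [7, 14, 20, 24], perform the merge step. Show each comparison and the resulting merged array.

Merging process:

Compare 8 vs 7: take 7 from right. Merged: [7]
Compare 8 vs 14: take 8 from left. Merged: [7, 8]
Compare 10 vs 14: take 10 from left. Merged: [7, 8, 10]
Compare 15 vs 14: take 14 from right. Merged: [7, 8, 10, 14]
Compare 15 vs 20: take 15 from left. Merged: [7, 8, 10, 14, 15]
Compare 24 vs 20: take 20 from right. Merged: [7, 8, 10, 14, 15, 20]
Compare 24 vs 24: take 24 from left. Merged: [7, 8, 10, 14, 15, 20, 24]
Append remaining from right: [24]. Merged: [7, 8, 10, 14, 15, 20, 24, 24]

Final merged array: [7, 8, 10, 14, 15, 20, 24, 24]
Total comparisons: 7

The merged array is [7, 8, 10, 14, 15, 20, 24, 24], requiring 7 comparisons. The merge step runs in O(n) time where n is the total number of elements.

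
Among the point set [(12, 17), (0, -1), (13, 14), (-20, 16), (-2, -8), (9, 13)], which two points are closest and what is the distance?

Computing all pairwise distances among 6 points:

d((12, 17), (0, -1)) = 21.6333
d((12, 17), (13, 14)) = 3.1623 <-- minimum
d((12, 17), (-20, 16)) = 32.0156
d((12, 17), (-2, -8)) = 28.6531
d((12, 17), (9, 13)) = 5.0
d((0, -1), (13, 14)) = 19.8494
d((0, -1), (-20, 16)) = 26.2488
d((0, -1), (-2, -8)) = 7.2801
d((0, -1), (9, 13)) = 16.6433
d((13, 14), (-20, 16)) = 33.0606
d((13, 14), (-2, -8)) = 26.6271
d((13, 14), (9, 13)) = 4.1231
d((-20, 16), (-2, -8)) = 30.0
d((-20, 16), (9, 13)) = 29.1548
d((-2, -8), (9, 13)) = 23.7065

Closest pair: (12, 17) and (13, 14) with distance 3.1623

The closest pair is (12, 17) and (13, 14) with Euclidean distance 3.1623. For 6 points, brute-force pairwise comparison is shown above. For large n, the divide-and-conquer algorithm (sort by x, recurse on halves, check the dividing strip) achieves O(n log n).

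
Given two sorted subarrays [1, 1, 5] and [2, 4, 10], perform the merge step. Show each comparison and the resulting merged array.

Merging process:

Compare 1 vs 2: take 1 from left. Merged: [1]
Compare 1 vs 2: take 1 from left. Merged: [1, 1]
Compare 5 vs 2: take 2 from right. Merged: [1, 1, 2]
Compare 5 vs 4: take 4 from right. Merged: [1, 1, 2, 4]
Compare 5 vs 10: take 5 from left. Merged: [1, 1, 2, 4, 5]
Append remaining from right: [10]. Merged: [1, 1, 2, 4, 5, 10]

Final merged array: [1, 1, 2, 4, 5, 10]
Total comparisons: 5

The merged array is [1, 1, 2, 4, 5, 10], requiring 5 comparisons. The merge step runs in O(n) time where n is the total number of elements.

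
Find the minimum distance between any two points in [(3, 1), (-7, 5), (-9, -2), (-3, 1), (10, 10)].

Computing all pairwise distances among 5 points:

d((3, 1), (-7, 5)) = 10.7703
d((3, 1), (-9, -2)) = 12.3693
d((3, 1), (-3, 1)) = 6.0
d((3, 1), (10, 10)) = 11.4018
d((-7, 5), (-9, -2)) = 7.2801
d((-7, 5), (-3, 1)) = 5.6569 <-- minimum
d((-7, 5), (10, 10)) = 17.72
d((-9, -2), (-3, 1)) = 6.7082
d((-9, -2), (10, 10)) = 22.4722
d((-3, 1), (10, 10)) = 15.8114

Closest pair: (-7, 5) and (-3, 1) with distance 5.6569

The closest pair is (-7, 5) and (-3, 1) with Euclidean distance 5.6569. For 5 points, brute-force pairwise comparison is shown above. For large n, the divide-and-conquer algorithm (sort by x, recurse on halves, check the dividing strip) achieves O(n log n).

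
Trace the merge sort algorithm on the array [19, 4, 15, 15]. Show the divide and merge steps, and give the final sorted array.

Merge sort trace:

Split: [19, 4, 15, 15] -> [19, 4] and [15, 15]
  Split: [19, 4] -> [19] and [4]
  Merge: [19] + [4] -> [4, 19]
  Split: [15, 15] -> [15] and [15]
  Merge: [15] + [15] -> [15, 15]
Merge: [4, 19] + [15, 15] -> [4, 15, 15, 19]

Final sorted array: [4, 15, 15, 19]

The merge sort proceeds by recursively splitting the array and merging sorted halves.
After all merges, the sorted array is [4, 15, 15, 19].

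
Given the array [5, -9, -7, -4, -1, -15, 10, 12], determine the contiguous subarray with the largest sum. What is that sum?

Using Kadane's algorithm on [5, -9, -7, -4, -1, -15, 10, 12]:

Scanning through the array:
Position 1 (value -9): max_ending_here = -4, max_so_far = 5
Position 2 (value -7): max_ending_here = -7, max_so_far = 5
Position 3 (value -4): max_ending_here = -4, max_so_far = 5
Position 4 (value -1): max_ending_here = -1, max_so_far = 5
Position 5 (value -15): max_ending_here = -15, max_so_far = 5
Position 6 (value 10): max_ending_here = 10, max_so_far = 10
Position 7 (value 12): max_ending_here = 22, max_so_far = 22

Maximum subarray: [10, 12]
Maximum sum: 22

The maximum subarray is [10, 12] with sum 22. This subarray runs from index 6 to index 7.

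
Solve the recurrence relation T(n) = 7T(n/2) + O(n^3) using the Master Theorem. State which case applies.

Master Theorem for T(n) = 7T(n/2) + O(n^3):

a = 7, b = 2, c = 3
log_b(a) = log_2(7) = 2.8074

Case 3: c = 3 > log_2(7) = 2.8074
T(n) = O(n^3) = O(n^3)

For T(n) = 7T(n/2) + O(n^3): log_2(7) = 2.8074. This is Case 3 of the Master Theorem (c > log_b(a), work dominated by root), giving O(n^3).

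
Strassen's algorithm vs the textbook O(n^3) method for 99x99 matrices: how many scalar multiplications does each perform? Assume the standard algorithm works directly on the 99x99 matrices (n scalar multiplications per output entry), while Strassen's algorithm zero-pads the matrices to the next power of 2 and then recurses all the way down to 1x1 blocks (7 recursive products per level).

Matrix multiplication for 99x99 matrices:

Strassen's algorithm requires power-of-2 dimensions. Pad 99x99 to 128x128 (next power of 2).

Standard algorithm: 99^3 = 970299 multiplications
Strassen's algorithm: 7^(log2(128)) = 7^7 = 823543 multiplications
Savings: 970299 - 823543 = 146756 multiplications

Standard: 970299 multiplications (99^3). Strassen: 823543 multiplications (7^7, after padding to 128x128). Strassen reduces 8 recursive multiplications to 7 at each level.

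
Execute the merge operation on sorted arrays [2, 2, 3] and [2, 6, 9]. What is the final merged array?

Merging process:

Compare 2 vs 2: take 2 from left. Merged: [2]
Compare 2 vs 2: take 2 from left. Merged: [2, 2]
Compare 3 vs 2: take 2 from right. Merged: [2, 2, 2]
Compare 3 vs 6: take 3 from left. Merged: [2, 2, 2, 3]
Append remaining from right: [6, 9]. Merged: [2, 2, 2, 3, 6, 9]

Final merged array: [2, 2, 2, 3, 6, 9]
Total comparisons: 4

The merged array is [2, 2, 2, 3, 6, 9], requiring 4 comparisons. The merge step runs in O(n) time where n is the total number of elements.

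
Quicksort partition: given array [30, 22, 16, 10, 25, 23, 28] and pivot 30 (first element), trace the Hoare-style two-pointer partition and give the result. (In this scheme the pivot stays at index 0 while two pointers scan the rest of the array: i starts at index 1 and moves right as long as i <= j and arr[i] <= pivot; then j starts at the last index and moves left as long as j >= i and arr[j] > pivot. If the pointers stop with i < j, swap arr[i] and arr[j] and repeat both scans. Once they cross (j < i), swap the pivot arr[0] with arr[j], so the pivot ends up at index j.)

Hoare-style two-pointer partition with pivot = 30:

Initial array: [30, 22, 16, 10, 25, 23, 28]

Pointers start at i = 1, j = 6.
i ends at 7, j ends at 6: the pointers have crossed (j < i), so scanning stops.

Swap pivot arr[0] with arr[6] to place pivot at position 6: [28, 22, 16, 10, 25, 23, 30]
Pivot position: 6

After partitioning with pivot 30, the array becomes [28, 22, 16, 10, 25, 23, 30]. The pivot is placed at index 6. All elements to the left of the pivot are <= 30, and all elements to the right are > 30.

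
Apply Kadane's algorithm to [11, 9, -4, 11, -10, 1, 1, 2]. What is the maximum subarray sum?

Using Kadane's algorithm on [11, 9, -4, 11, -10, 1, 1, 2]:

Scanning through the array:
Position 1 (value 9): max_ending_here = 20, max_so_far = 20
Position 2 (value -4): max_ending_here = 16, max_so_far = 20
Position 3 (value 11): max_ending_here = 27, max_so_far = 27
Position 4 (value -10): max_ending_here = 17, max_so_far = 27
Position 5 (value 1): max_ending_here = 18, max_so_far = 27
Position 6 (value 1): max_ending_here = 19, max_so_far = 27
Position 7 (value 2): max_ending_here = 21, max_so_far = 27

Maximum subarray: [11, 9, -4, 11]
Maximum sum: 27

The maximum subarray is [11, 9, -4, 11] with sum 27. This subarray runs from index 0 to index 3.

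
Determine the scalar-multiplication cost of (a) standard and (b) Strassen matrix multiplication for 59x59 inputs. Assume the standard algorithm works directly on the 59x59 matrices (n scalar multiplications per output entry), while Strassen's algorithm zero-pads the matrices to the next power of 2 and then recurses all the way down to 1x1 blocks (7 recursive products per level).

Matrix multiplication for 59x59 matrices:

Strassen's algorithm requires power-of-2 dimensions. Pad 59x59 to 64x64 (next power of 2).

Standard algorithm: 59^3 = 205379 multiplications
Strassen's algorithm: 7^(log2(64)) = 7^6 = 117649 multiplications
Savings: 205379 - 117649 = 87730 multiplications

Standard: 205379 multiplications (59^3). Strassen: 117649 multiplications (7^6, after padding to 64x64). Strassen reduces 8 recursive multiplications to 7 at each level.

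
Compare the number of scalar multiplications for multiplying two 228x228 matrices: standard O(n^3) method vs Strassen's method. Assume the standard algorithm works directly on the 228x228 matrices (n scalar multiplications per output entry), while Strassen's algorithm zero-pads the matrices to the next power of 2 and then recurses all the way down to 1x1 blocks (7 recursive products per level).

Matrix multiplication for 228x228 matrices:

Strassen's algorithm requires power-of-2 dimensions. Pad 228x228 to 256x256 (next power of 2).

Standard algorithm: 228^3 = 11852352 multiplications
Strassen's algorithm: 7^(log2(256)) = 7^8 = 5764801 multiplications
Savings: 11852352 - 5764801 = 6087551 multiplications

Standard: 11852352 multiplications (228^3). Strassen: 5764801 multiplications (7^8, after padding to 256x256). Strassen reduces 8 recursive multiplications to 7 at each level.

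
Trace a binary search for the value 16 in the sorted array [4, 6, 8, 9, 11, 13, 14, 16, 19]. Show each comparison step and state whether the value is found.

Binary search for 16 in [4, 6, 8, 9, 11, 13, 14, 16, 19]:

lo=0, hi=8, mid=4, arr[mid]=11 -> 11 < 16, search right half
lo=5, hi=8, mid=6, arr[mid]=14 -> 14 < 16, search right half
lo=7, hi=8, mid=7, arr[mid]=16 -> Found target at index 7!

Binary search finds 16 at index 7 after 3 comparisons. The search repeatedly halves the search space by comparing with the middle element.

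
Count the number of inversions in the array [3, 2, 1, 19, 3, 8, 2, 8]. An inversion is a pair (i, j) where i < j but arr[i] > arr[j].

Finding inversions in [3, 2, 1, 19, 3, 8, 2, 8]:

(0, 1): arr[0]=3 > arr[1]=2
(0, 2): arr[0]=3 > arr[2]=1
(0, 6): arr[0]=3 > arr[6]=2
(1, 2): arr[1]=2 > arr[2]=1
(3, 4): arr[3]=19 > arr[4]=3
(3, 5): arr[3]=19 > arr[5]=8
(3, 6): arr[3]=19 > arr[6]=2
(3, 7): arr[3]=19 > arr[7]=8
(4, 6): arr[4]=3 > arr[6]=2
(5, 6): arr[5]=8 > arr[6]=2

Total inversions: 10

The array has 10 inversion(s): (0,1), (0,2), (0,6), (1,2), (3,4), (3,5), (3,6), (3,7), (4,6), (5,6). Each pair (i,j) satisfies i < j and arr[i] > arr[j].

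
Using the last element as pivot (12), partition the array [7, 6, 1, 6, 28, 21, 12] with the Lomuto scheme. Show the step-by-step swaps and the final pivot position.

Lomuto partition with pivot = 12:

Initial array: [7, 6, 1, 6, 28, 21, 12]

arr[0]=7 <= 12: swap with position 0, array becomes [7, 6, 1, 6, 28, 21, 12]
arr[1]=6 <= 12: swap with position 1, array becomes [7, 6, 1, 6, 28, 21, 12]
arr[2]=1 <= 12: swap with position 2, array becomes [7, 6, 1, 6, 28, 21, 12]
arr[3]=6 <= 12: swap with position 3, array becomes [7, 6, 1, 6, 28, 21, 12]
arr[4]=28 > 12: no swap
arr[5]=21 > 12: no swap

Place pivot at position 4: [7, 6, 1, 6, 12, 21, 28]
Pivot position: 4

After partitioning with pivot 12, the array becomes [7, 6, 1, 6, 12, 21, 28]. The pivot is placed at index 4. All elements to the left of the pivot are <= 12, and all elements to the right are > 12.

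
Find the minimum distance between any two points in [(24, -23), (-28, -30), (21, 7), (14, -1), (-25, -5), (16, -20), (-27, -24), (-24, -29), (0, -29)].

Computing all pairwise distances among 9 points:

d((24, -23), (-28, -30)) = 52.469
d((24, -23), (21, 7)) = 30.1496
d((24, -23), (14, -1)) = 24.1661
d((24, -23), (-25, -5)) = 52.2015
d((24, -23), (16, -20)) = 8.544
d((24, -23), (-27, -24)) = 51.0098
d((24, -23), (-24, -29)) = 48.3735
d((24, -23), (0, -29)) = 24.7386
d((-28, -30), (21, 7)) = 61.4003
d((-28, -30), (14, -1)) = 51.0392
d((-28, -30), (-25, -5)) = 25.1794
d((-28, -30), (16, -20)) = 45.1221
d((-28, -30), (-27, -24)) = 6.0828
d((-28, -30), (-24, -29)) = 4.1231 <-- minimum
d((-28, -30), (0, -29)) = 28.0179
d((21, 7), (14, -1)) = 10.6301
d((21, 7), (-25, -5)) = 47.5395
d((21, 7), (16, -20)) = 27.4591
d((21, 7), (-27, -24)) = 57.1402
d((21, 7), (-24, -29)) = 57.6281
d((21, 7), (0, -29)) = 41.6773
d((14, -1), (-25, -5)) = 39.2046
d((14, -1), (16, -20)) = 19.105
d((14, -1), (-27, -24)) = 47.0106
d((14, -1), (-24, -29)) = 47.2017
d((14, -1), (0, -29)) = 31.305
d((-25, -5), (16, -20)) = 43.6578
d((-25, -5), (-27, -24)) = 19.105
d((-25, -5), (-24, -29)) = 24.0208
d((-25, -5), (0, -29)) = 34.6554
d((16, -20), (-27, -24)) = 43.1856
d((16, -20), (-24, -29)) = 41.0
d((16, -20), (0, -29)) = 18.3576
d((-27, -24), (-24, -29)) = 5.831
d((-27, -24), (0, -29)) = 27.4591
d((-24, -29), (0, -29)) = 24.0

Closest pair: (-28, -30) and (-24, -29) with distance 4.1231

The closest pair is (-28, -30) and (-24, -29) with Euclidean distance 4.1231. For 9 points, brute-force pairwise comparison is shown above. For large n, the divide-and-conquer algorithm (sort by x, recurse on halves, check the dividing strip) achieves O(n log n).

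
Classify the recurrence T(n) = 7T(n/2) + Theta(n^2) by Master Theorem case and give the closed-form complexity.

Master Theorem for T(n) = 7T(n/2) + O(n^2):

a = 7, b = 2, c = 2
log_b(a) = log_2(7) = 2.8074

Case 1: c = 2 < log_2(7) = 2.8074
T(n) = O(n^(log_2 7))

For T(n) = 7T(n/2) + O(n^2): log_2(7) = 2.8074. This is Case 1 of the Master Theorem (c < log_b(a), work dominated by leaves), giving O(n^(log_2 7)).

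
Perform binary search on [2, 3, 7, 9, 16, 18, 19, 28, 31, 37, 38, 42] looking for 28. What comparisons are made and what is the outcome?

Binary search for 28 in [2, 3, 7, 9, 16, 18, 19, 28, 31, 37, 38, 42]:

lo=0, hi=11, mid=5, arr[mid]=18 -> 18 < 28, search right half
lo=6, hi=11, mid=8, arr[mid]=31 -> 31 > 28, search left half
lo=6, hi=7, mid=6, arr[mid]=19 -> 19 < 28, search right half
lo=7, hi=7, mid=7, arr[mid]=28 -> Found target at index 7!

Binary search finds 28 at index 7 after 4 comparisons. The search repeatedly halves the search space by comparing with the middle element.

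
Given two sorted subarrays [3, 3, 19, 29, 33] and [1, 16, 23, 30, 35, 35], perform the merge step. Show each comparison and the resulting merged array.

Merging process:

Compare 3 vs 1: take 1 from right. Merged: [1]
Compare 3 vs 16: take 3 from left. Merged: [1, 3]
Compare 3 vs 16: take 3 from left. Merged: [1, 3, 3]
Compare 19 vs 16: take 16 from right. Merged: [1, 3, 3, 16]
Compare 19 vs 23: take 19 from left. Merged: [1, 3, 3, 16, 19]
Compare 29 vs 23: take 23 from right. Merged: [1, 3, 3, 16, 19, 23]
Compare 29 vs 30: take 29 from left. Merged: [1, 3, 3, 16, 19, 23, 29]
Compare 33 vs 30: take 30 from right. Merged: [1, 3, 3, 16, 19, 23, 29, 30]
Compare 33 vs 35: take 33 from left. Merged: [1, 3, 3, 16, 19, 23, 29, 30, 33]
Append remaining from right: [35, 35]. Merged: [1, 3, 3, 16, 19, 23, 29, 30, 33, 35, 35]

Final merged array: [1, 3, 3, 16, 19, 23, 29, 30, 33, 35, 35]
Total comparisons: 9

The merged array is [1, 3, 3, 16, 19, 23, 29, 30, 33, 35, 35], requiring 9 comparisons. The merge step runs in O(n) time where n is the total number of elements.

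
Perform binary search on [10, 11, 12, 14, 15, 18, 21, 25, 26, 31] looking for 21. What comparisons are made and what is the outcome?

Binary search for 21 in [10, 11, 12, 14, 15, 18, 21, 25, 26, 31]:

lo=0, hi=9, mid=4, arr[mid]=15 -> 15 < 21, search right half
lo=5, hi=9, mid=7, arr[mid]=25 -> 25 > 21, search left half
lo=5, hi=6, mid=5, arr[mid]=18 -> 18 < 21, search right half
lo=6, hi=6, mid=6, arr[mid]=21 -> Found target at index 6!

Binary search finds 21 at index 6 after 4 comparisons. The search repeatedly halves the search space by comparing with the middle element.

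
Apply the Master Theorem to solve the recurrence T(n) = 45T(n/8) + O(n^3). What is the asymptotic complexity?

Master Theorem for T(n) = 45T(n/8) + O(n^3):

a = 45, b = 8, c = 3
log_b(a) = log_8(45) = 1.8306

Case 3: c = 3 > log_8(45) = 1.8306
T(n) = O(n^3) = O(n^3)

For T(n) = 45T(n/8) + O(n^3): log_8(45) = 1.8306. This is Case 3 of the Master Theorem (c > log_b(a), work dominated by root), giving O(n^3).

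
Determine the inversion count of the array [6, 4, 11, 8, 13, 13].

Finding inversions in [6, 4, 11, 8, 13, 13]:

(0, 1): arr[0]=6 > arr[1]=4
(2, 3): arr[2]=11 > arr[3]=8

Total inversions: 2

The array has 2 inversion(s): (0,1), (2,3). Each pair (i,j) satisfies i < j and arr[i] > arr[j].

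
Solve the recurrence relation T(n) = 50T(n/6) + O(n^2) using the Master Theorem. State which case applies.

Master Theorem for T(n) = 50T(n/6) + O(n^2):

a = 50, b = 6, c = 2
log_b(a) = log_6(50) = 2.1833

Case 1: c = 2 < log_6(50) = 2.1833
T(n) = O(n^(log_6 50))

For T(n) = 50T(n/6) + O(n^2): log_6(50) = 2.1833. This is Case 1 of the Master Theorem (c < log_b(a), work dominated by leaves), giving O(n^(log_6 50)).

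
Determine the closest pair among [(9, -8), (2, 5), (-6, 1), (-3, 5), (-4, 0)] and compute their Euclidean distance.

Computing all pairwise distances among 5 points:

d((9, -8), (2, 5)) = 14.7648
d((9, -8), (-6, 1)) = 17.4929
d((9, -8), (-3, 5)) = 17.6918
d((9, -8), (-4, 0)) = 15.2643
d((2, 5), (-6, 1)) = 8.9443
d((2, 5), (-3, 5)) = 5.0
d((2, 5), (-4, 0)) = 7.8102
d((-6, 1), (-3, 5)) = 5.0
d((-6, 1), (-4, 0)) = 2.2361 <-- minimum
d((-3, 5), (-4, 0)) = 5.099

Closest pair: (-6, 1) and (-4, 0) with distance 2.2361

The closest pair is (-6, 1) and (-4, 0) with Euclidean distance 2.2361. For 5 points, brute-force pairwise comparison is shown above. For large n, the divide-and-conquer algorithm (sort by x, recurse on halves, check the dividing strip) achieves O(n log n).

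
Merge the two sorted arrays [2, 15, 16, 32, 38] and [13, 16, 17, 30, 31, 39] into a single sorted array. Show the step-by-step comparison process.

Merging process:

Compare 2 vs 13: take 2 from left. Merged: [2]
Compare 15 vs 13: take 13 from right. Merged: [2, 13]
Compare 15 vs 16: take 15 from left. Merged: [2, 13, 15]
Compare 16 vs 16: take 16 from left. Merged: [2, 13, 15, 16]
Compare 32 vs 16: take 16 from right. Merged: [2, 13, 15, 16, 16]
Compare 32 vs 17: take 17 from right. Merged: [2, 13, 15, 16, 16, 17]
Compare 32 vs 30: take 30 from right. Merged: [2, 13, 15, 16, 16, 17, 30]
Compare 32 vs 31: take 31 from right. Merged: [2, 13, 15, 16, 16, 17, 30, 31]
Compare 32 vs 39: take 32 from left. Merged: [2, 13, 15, 16, 16, 17, 30, 31, 32]
Compare 38 vs 39: take 38 from left. Merged: [2, 13, 15, 16, 16, 17, 30, 31, 32, 38]
Append remaining from right: [39]. Merged: [2, 13, 15, 16, 16, 17, 30, 31, 32, 38, 39]

Final merged array: [2, 13, 15, 16, 16, 17, 30, 31, 32, 38, 39]
Total comparisons: 10

The merged array is [2, 13, 15, 16, 16, 17, 30, 31, 32, 38, 39], requiring 10 comparisons. The merge step runs in O(n) time where n is the total number of elements.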